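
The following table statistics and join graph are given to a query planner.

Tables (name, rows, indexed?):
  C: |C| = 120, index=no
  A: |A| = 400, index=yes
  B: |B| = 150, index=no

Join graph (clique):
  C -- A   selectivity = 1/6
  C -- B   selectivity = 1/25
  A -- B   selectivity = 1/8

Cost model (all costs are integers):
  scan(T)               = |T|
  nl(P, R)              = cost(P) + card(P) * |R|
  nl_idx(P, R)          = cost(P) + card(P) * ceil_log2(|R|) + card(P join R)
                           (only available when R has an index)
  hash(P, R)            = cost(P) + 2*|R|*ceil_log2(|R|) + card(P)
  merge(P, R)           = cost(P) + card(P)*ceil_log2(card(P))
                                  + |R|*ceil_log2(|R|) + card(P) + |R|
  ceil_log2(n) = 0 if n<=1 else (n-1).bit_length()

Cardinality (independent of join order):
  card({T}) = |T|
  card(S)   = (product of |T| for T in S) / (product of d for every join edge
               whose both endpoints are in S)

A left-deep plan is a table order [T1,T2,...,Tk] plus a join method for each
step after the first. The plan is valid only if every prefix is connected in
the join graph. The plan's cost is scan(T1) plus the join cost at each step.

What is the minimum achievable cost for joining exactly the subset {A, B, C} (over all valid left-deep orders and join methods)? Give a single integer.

9900

Selinger DP over subsets of {A,B,C}:
  {C}: scan cost=120, card=120
  {A}: scan cost=400, card=400
  {B}: scan cost=150, card=150
  {AC}: card=8000; try (C,hash)→2480, (A,merge)→5080, (C,merge)→5360, (A,hash)→7440, (A,nl_idx)→9200, (A,nl)→48120 …(+1); best=2480 via (C,hash)
  {BC}: card=720; try (C,hash)→1980, (B,merge)→2430, (C,merge)→2460, (B,hash)→2640, (B,nl)→18120, (C,nl)→18150; best=1980 via (C,hash)
  {AB}: card=7500; try (B,hash)→3200, (A,merge)→5500, (B,merge)→5750, (A,hash)→7500, (A,nl_idx)→9000, (A,nl)→60150 …(+1); best=3200 via (B,hash)
  {ABC}: card=6000; try (A,hash)→9900, (C,hash)→12380, (B,hash)→12880, (A,merge)→13900, (A,nl_idx)→14460, (C,merge)→109160 …(+4); best=9900 via (A,hash)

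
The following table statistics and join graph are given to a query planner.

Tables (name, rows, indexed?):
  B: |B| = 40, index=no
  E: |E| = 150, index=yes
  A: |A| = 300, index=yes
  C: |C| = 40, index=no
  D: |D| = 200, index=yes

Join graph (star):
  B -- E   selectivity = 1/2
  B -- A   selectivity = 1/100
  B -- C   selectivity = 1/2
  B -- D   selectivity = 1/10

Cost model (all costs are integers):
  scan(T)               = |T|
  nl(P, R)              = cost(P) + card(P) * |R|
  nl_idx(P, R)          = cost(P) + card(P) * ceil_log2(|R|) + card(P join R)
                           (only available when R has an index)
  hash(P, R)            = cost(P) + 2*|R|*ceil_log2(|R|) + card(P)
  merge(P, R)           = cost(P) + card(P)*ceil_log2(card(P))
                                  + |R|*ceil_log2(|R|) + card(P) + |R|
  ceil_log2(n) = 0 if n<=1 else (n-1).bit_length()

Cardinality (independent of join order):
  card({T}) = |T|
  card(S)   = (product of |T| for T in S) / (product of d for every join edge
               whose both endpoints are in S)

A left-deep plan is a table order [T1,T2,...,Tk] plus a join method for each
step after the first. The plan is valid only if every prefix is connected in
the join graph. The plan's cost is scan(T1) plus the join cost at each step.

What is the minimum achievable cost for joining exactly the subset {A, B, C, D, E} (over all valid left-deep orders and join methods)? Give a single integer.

Selinger DP over subsets of {A,B,C,D,E}:
  {B}: scan cost=40, card=40
  {E}: scan cost=150, card=150
  {A}: scan cost=300, card=300
  {C}: scan cost=40, card=40
  {D}: scan cost=200, card=200
  {BE}: card=3000; try (B,hash)→780, (E,merge)→1670, (B,merge)→1780, (E,hash)→2480, (E,nl_idx)→3360, (E,nl)→6040 …(+1); best=780 via (B,hash)
  {AB}: card=120; try (A,nl_idx)→520, (B,hash)→1080, (A,merge)→3320, (B,merge)→3580, (A,hash)→5480, (A,nl)→12040 …(+1); best=520 via (A,nl_idx)
  {BC}: card=800; try (C,hash)→560, (B,hash)→560, (C,merge)→600, (B,merge)→600, (C,nl)→1640, (B,nl)→1640; best=560 via (C,hash)
  {BD}: card=800; try (B,hash)→880, (D,nl_idx)→1160, (D,merge)→2120, (B,merge)→2280, (D,hash)→3280, (D,nl)→8040 …(+1); best=880 via (B,hash)
  {ABE}: card=9000; try (E,merge)→2830, (E,hash)→3040, (A,hash)→9180, (E,nl_idx)→10480, (E,nl)→18520, (A,nl_idx)→36780 …(+2); best=2830 via (E,merge)
  {BCE}: card=60000; try (E,hash)→3760, (C,hash)→4260, (E,merge)→10710, (C,merge)→40060, (E,nl_idx)→66960, (E,nl)→120560 …(+1); best=3760 via (E,hash)
  {BDE}: card=60000; try (E,hash)→4080, (D,hash)→6980, (E,merge)→11030, (D,merge)→41580, (E,nl_idx)→67280, (D,nl_idx)→84780 …(+2); best=4080 via (E,hash)
  {ABC}: card=2400; try (C,hash)→1120, (C,merge)→1760, (C,nl)→5320, (A,hash)→6760, (A,nl_idx)→10160, (A,merge)→12360 …(+1); best=1120 via (C,hash)
  {ABD}: card=2400; try (D,merge)→3280, (D,hash)→3840, (D,nl_idx)→3880, (A,hash)→7080, (A,nl_idx)→10480, (A,merge)→12680 …(+2); best=3280 via (D,merge)
  {BCD}: card=16000; try (C,hash)→2160, (D,hash)→4560, (C,merge)→9960, (D,merge)→11160, (D,nl_idx)→22960, (C,nl)→32880 …(+1); best=2160 via (C,hash)
  {ABCE}: card=180000; try (E,hash)→5920, (C,hash)→12310, (E,merge)→33670, (A,hash)→69160, (C,merge)→138110, (E,nl_idx)→200320 …(+5); best=5920 via (E,hash)
  {ABDE}: card=180000; try (E,hash)→8080, (D,hash)→15030, (E,merge)→35830, (A,hash)→69480, (D,merge)→139630, (E,nl_idx)→202480 …(+6); best=8080 via (E,hash)
  {BCDE}: card=1200000; try (E,hash)→20560, (C,hash)→64560, (D,hash)→66960, (E,merge)→243510, (C,merge)→1024360, (D,merge)→1025560 …(+5); best=20560 via (E,hash)
  {ABCD}: card=48000; try (C,hash)→6160, (D,hash)→6720, (A,hash)→23560, (D,merge)→34120, (C,merge)→34760, (D,nl_idx)→68320 …(+5); best=6160 via (C,hash)
  {ABCDE}: card=3600000; try (E,hash)→56560, (C,hash)→188560, (D,hash)→189120, (E,merge)→823510, (A,hash)→1225960, (D,merge)→3427720 …(+9); best=56560 via (E,hash)

56560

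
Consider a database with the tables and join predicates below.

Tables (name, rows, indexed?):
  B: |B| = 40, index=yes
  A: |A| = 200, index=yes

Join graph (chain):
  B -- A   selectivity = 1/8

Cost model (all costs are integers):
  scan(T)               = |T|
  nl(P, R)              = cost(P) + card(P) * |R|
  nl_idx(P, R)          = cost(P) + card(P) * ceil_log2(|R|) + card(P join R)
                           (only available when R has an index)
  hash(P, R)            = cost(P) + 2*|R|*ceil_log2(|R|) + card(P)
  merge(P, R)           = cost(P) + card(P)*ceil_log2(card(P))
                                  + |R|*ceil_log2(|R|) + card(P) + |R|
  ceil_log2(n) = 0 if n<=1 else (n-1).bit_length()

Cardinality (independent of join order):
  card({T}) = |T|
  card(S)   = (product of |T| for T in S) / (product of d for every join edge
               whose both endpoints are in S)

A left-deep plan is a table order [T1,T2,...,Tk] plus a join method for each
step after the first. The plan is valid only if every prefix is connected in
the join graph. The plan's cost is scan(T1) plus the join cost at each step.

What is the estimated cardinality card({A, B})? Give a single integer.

1000

Tables in S: A(200), B(40)
Edges inside S: B-A(d=8)
numerator = 200 * 40 = 8000
denominator = 8 = 8
card(S) = 8000 / 8 = 1000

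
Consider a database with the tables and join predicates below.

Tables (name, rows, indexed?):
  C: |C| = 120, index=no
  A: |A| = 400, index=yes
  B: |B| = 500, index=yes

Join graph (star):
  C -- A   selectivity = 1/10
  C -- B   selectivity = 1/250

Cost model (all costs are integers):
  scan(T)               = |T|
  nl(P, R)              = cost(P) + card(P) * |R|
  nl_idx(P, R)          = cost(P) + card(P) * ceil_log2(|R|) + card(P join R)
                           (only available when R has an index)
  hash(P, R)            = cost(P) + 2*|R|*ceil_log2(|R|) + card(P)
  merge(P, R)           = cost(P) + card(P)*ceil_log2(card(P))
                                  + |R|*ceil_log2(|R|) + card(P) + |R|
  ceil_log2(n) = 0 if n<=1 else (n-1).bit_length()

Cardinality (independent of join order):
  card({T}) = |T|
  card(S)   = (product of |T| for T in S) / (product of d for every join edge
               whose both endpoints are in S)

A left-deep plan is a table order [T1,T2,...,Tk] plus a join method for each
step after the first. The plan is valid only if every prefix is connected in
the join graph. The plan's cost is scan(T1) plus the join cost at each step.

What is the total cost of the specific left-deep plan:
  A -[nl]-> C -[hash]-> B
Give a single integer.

62200

step 1: scan A: cost=400, card=400
step 2: join C via nl
    card(P join C) = 400*120/(10) = 4800
    cost = 400 + 400*120 = 48400
step 3: join B via hash
    card(P join B) = 4800*500/(250) = 9600
    cost = 48400 + 2*500*9 + 4800 = 62200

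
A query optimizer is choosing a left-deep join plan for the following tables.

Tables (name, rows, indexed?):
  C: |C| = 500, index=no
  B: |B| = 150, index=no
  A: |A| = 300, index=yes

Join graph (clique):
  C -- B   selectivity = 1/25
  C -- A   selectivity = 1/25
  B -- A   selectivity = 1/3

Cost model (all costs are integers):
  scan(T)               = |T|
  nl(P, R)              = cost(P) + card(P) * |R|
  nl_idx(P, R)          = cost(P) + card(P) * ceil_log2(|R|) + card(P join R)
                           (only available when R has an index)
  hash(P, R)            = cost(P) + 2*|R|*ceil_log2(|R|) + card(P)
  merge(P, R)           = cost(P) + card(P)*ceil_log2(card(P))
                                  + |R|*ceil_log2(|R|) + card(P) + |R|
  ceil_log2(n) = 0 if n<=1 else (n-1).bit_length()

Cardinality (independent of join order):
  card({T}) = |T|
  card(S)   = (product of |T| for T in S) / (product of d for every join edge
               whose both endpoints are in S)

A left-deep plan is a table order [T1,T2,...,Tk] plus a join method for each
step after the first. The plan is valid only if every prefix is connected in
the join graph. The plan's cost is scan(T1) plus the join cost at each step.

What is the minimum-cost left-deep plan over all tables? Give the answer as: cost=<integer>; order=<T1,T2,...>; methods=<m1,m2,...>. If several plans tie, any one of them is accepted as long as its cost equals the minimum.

cost=11800; order=C,B,A; methods=hash,hash

Selinger DP (subsets sized 1..n):
  {C}: scan cost=500, card=500
  {B}: scan cost=150, card=150
  {A}: scan cost=300, card=300
  {BC}: card=3000; try (B,hash)→3400, (C,merge)→6500, (B,merge)→6850, (C,hash)→9300, (C,nl)→75150, (B,nl)→75500; best=3400 via (B,hash)
  {AC}: card=6000; try (A,hash)→6400, (C,merge)→8300, (A,merge)→8500, (C,hash)→9600, (A,nl_idx)→11000, (C,nl)→150300 …(+1); best=6400 via (A,hash)
  {AB}: card=15000; try (B,hash)→3000, (A,merge)→4500, (B,merge)→4650, (A,hash)→5700, (A,nl_idx)→16500, (A,nl)→45150 …(+1); best=3000 via (B,hash)
  {ABC}: card=12000; try (A,hash)→11800, (B,hash)→14800, (C,hash)→27000, (A,nl_idx)→42400, (A,merge)→45400, (B,merge)→91750 …(+4); best=11800 via (A,hash)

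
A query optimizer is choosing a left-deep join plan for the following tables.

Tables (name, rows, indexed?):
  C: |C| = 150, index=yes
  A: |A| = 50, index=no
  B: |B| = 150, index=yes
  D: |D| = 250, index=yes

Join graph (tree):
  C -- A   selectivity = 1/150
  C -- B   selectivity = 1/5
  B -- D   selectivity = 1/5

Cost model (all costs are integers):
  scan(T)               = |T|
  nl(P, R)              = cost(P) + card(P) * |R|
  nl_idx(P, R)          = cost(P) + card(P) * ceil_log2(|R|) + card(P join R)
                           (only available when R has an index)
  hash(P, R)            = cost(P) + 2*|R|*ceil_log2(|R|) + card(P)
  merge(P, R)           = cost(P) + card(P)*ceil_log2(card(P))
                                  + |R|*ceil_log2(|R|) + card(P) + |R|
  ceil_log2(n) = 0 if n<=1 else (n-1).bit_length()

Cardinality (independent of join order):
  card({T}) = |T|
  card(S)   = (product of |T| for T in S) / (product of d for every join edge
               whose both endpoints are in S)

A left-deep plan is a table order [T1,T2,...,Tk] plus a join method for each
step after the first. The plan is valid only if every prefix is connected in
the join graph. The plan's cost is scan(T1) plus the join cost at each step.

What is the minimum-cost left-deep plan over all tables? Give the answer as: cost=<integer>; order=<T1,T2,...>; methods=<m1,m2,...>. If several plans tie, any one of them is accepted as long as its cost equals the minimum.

cost=7700; order=A,C,B,D; methods=nl_idx,merge,hash

Selinger DP (subsets sized 1..n):
  {C}: scan cost=150, card=150
  {A}: scan cost=50, card=50
  {B}: scan cost=150, card=150
  {D}: scan cost=250, card=250
  {AC}: card=50; try (C,nl_idx)→500, (A,hash)→900, (C,merge)→1750, (A,merge)→1850, (C,hash)→2500, (C,nl)→7550 …(+1); best=500 via (C,nl_idx)
  {BC}: card=4500; try (C,hash)→2700, (B,hash)→2700, (C,merge)→2850, (B,merge)→2850, (C,nl_idx)→5850, (B,nl_idx)→5850 …(+2); best=2700 via (C,hash)
  {BD}: card=7500; try (B,hash)→2900, (D,merge)→3750, (B,merge)→3850, (D,hash)→4300, (D,nl_idx)→8850, (B,nl_idx)→9750 …(+2); best=2900 via (B,hash)
  {ABC}: card=1500; try (B,merge)→2200, (B,nl_idx)→2400, (B,hash)→2950, (A,hash)→7800, (B,nl)→8000, (A,merge)→66050 …(+1); best=2200 via (B,merge)
  {BCD}: card=225000; try (D,hash)→11200, (C,hash)→12800, (D,merge)→67950, (C,merge)→109250, (D,nl_idx)→263700, (C,nl_idx)→287900 …(+2); best=11200 via (D,hash)
  {ABCD}: card=75000; try (D,hash)→7700, (D,merge)→22450, (D,nl_idx)→89200, (A,hash)→236800, (D,nl)→377200, (A,merge)→4286550 …(+1); best=7700 via (D,hash)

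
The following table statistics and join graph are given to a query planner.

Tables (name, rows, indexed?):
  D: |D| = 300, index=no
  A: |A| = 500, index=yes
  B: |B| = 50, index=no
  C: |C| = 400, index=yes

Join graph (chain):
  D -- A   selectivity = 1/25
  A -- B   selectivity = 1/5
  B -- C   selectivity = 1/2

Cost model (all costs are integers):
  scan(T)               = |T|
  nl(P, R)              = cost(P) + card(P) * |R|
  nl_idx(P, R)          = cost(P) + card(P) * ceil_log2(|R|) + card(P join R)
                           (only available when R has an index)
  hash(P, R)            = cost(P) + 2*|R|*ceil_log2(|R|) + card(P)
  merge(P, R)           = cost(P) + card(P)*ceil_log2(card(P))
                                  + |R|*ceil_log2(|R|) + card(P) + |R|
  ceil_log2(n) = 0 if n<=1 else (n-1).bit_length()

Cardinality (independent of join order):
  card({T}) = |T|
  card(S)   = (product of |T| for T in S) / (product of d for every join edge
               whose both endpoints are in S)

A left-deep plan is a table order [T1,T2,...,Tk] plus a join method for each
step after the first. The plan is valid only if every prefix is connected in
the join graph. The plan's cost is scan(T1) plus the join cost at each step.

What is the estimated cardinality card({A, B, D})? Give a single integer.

Tables in S: A(500), B(50), D(300)
Edges inside S: D-A(d=25), A-B(d=5)
numerator = 500 * 50 * 300 = 7500000
denominator = 25 * 5 = 125
card(S) = 7500000 / 125 = 60000

60000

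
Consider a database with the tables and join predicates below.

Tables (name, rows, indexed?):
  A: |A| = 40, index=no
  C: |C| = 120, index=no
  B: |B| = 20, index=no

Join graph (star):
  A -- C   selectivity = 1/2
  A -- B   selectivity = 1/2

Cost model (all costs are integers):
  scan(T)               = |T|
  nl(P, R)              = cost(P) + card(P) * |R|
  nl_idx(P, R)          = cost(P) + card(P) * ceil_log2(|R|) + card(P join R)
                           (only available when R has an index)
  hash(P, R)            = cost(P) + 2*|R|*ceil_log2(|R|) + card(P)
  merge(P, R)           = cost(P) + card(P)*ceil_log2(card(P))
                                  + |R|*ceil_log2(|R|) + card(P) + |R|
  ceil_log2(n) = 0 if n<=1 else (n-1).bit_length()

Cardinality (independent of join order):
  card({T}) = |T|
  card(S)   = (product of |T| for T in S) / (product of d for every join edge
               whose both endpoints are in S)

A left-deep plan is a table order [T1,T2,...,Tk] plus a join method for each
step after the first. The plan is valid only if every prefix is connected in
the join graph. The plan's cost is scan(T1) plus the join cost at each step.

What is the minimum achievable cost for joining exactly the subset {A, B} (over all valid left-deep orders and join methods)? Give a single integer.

Selinger DP over subsets of {A,B}:
  {A}: scan cost=40, card=40
  {B}: scan cost=20, card=20
  {AB}: card=400; try (B,hash)→280, (A,merge)→420, (B,merge)→440, (A,hash)→520, (A,nl)→820, (B,nl)→840; best=280 via (B,hash)

280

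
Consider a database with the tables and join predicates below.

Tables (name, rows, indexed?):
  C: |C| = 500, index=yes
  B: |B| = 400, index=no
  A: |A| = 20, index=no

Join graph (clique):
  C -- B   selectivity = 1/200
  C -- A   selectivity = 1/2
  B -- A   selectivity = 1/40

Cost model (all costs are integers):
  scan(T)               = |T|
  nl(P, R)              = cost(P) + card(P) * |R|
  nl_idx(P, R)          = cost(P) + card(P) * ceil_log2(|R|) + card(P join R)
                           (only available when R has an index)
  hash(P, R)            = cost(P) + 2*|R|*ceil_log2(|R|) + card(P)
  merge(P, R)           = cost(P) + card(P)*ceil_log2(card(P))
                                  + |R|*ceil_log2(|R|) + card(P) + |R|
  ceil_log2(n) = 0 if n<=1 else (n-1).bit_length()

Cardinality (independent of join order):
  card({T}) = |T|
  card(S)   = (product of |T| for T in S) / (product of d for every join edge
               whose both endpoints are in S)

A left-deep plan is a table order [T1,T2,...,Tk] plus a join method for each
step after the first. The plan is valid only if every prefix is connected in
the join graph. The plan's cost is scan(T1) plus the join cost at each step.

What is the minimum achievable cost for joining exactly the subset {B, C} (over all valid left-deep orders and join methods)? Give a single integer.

5000

Selinger DP over subsets of {B,C}:
  {C}: scan cost=500, card=500
  {B}: scan cost=400, card=400
  {BC}: card=1000; try (C,nl_idx)→5000, (B,hash)→8200, (C,merge)→9400, (B,merge)→9500, (C,hash)→9800, (C,nl)→200400 …(+1); best=5000 via (C,nl_idx)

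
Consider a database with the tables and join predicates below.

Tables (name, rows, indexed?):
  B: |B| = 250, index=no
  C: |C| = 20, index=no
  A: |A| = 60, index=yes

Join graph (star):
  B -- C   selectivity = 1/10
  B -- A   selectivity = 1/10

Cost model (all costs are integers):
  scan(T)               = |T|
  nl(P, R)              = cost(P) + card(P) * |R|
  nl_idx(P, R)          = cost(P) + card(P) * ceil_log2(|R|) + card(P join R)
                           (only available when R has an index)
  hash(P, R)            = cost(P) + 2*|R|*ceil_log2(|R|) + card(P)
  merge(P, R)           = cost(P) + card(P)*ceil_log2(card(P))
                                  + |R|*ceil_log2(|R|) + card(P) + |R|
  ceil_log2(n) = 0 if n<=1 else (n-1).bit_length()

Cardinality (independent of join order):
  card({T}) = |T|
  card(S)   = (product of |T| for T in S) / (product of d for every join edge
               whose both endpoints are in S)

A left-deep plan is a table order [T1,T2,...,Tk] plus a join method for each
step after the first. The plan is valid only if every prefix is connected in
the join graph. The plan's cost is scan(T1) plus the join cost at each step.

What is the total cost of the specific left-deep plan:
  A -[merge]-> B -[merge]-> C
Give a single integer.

20850

step 1: scan A: cost=60, card=60
step 2: join B via merge
    card(P join B) = 60*250/(10) = 1500
    cost = 60 + 60*6 + 250*8 + 60 + 250 = 2730
step 3: join C via merge
    card(P join C) = 1500*20/(10) = 3000
    cost = 2730 + 1500*11 + 20*5 + 1500 + 20 = 20850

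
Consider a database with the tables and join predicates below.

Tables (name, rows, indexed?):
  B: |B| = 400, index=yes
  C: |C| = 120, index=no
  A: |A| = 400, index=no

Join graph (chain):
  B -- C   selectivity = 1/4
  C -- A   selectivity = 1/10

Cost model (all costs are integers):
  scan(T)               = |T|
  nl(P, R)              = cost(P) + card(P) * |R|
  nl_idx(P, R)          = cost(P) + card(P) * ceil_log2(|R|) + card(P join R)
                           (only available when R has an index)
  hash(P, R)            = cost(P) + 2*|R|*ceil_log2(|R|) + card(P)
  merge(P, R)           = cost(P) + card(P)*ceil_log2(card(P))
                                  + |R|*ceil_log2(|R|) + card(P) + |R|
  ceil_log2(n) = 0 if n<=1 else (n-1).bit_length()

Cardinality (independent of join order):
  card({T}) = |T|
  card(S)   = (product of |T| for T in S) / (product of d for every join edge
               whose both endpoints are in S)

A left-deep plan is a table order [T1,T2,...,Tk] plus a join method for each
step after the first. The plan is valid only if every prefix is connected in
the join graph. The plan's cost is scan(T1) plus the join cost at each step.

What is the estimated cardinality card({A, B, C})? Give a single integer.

Tables in S: A(400), B(400), C(120)
Edges inside S: B-C(d=4), C-A(d=10)
numerator = 400 * 400 * 120 = 19200000
denominator = 4 * 10 = 40
card(S) = 19200000 / 40 = 480000

480000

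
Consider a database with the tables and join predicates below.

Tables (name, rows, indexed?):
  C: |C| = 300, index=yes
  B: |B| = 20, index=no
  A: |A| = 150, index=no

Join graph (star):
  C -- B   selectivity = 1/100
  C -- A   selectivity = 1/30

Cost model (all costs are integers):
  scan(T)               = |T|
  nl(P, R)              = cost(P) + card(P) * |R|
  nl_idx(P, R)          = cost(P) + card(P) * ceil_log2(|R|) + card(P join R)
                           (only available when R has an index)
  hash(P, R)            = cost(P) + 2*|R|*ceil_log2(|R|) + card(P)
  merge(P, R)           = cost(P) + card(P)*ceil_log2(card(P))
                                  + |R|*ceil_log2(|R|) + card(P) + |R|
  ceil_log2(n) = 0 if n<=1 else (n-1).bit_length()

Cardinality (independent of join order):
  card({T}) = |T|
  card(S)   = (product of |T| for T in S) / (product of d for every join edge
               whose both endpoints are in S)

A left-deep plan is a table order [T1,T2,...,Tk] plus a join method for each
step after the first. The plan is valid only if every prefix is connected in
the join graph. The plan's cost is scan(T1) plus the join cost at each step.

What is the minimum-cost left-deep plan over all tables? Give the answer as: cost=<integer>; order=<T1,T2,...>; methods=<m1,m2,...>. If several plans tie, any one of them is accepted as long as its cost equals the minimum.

cost=2030; order=B,C,A; methods=nl_idx,merge

Selinger DP (subsets sized 1..n):
  {C}: scan cost=300, card=300
  {B}: scan cost=20, card=20
  {A}: scan cost=150, card=150
  {BC}: card=60; try (C,nl_idx)→260, (B,hash)→800, (C,merge)→3140, (B,merge)→3420, (C,hash)→5440, (C,nl)→6020 …(+1); best=260 via (C,nl_idx)
  {AC}: card=1500; try (C,nl_idx)→3000, (A,hash)→3000, (C,merge)→4500, (A,merge)→4650, (C,hash)→5700, (C,nl)→45150 …(+1); best=3000 via (C,nl_idx)
  {ABC}: card=300; try (A,merge)→2030, (A,hash)→2720, (B,hash)→4700, (A,nl)→9260, (B,merge)→21120, (B,nl)→33000; best=2030 via (A,merge)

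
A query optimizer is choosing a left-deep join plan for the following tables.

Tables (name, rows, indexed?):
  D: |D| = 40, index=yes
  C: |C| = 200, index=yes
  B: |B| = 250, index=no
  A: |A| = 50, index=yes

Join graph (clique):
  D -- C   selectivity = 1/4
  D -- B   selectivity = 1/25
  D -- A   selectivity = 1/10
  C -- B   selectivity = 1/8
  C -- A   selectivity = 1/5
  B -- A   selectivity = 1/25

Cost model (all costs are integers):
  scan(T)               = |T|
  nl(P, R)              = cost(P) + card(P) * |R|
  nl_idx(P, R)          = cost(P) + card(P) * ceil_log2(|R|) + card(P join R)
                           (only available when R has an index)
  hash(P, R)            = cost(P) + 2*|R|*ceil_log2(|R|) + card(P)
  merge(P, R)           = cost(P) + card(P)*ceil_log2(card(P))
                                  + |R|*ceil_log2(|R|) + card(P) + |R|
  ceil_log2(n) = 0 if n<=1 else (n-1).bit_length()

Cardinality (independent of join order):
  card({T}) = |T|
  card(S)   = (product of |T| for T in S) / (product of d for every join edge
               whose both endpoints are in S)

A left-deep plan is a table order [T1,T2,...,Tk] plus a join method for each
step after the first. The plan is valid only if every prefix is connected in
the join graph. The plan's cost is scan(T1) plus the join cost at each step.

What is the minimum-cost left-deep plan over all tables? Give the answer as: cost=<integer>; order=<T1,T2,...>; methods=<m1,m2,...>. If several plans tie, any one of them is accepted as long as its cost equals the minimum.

Selinger DP (subsets sized 1..n):
  {D}: scan cost=40, card=40
  {C}: scan cost=200, card=200
  {B}: scan cost=250, card=250
  {A}: scan cost=50, card=50
  {CD}: card=2000; try (D,hash)→880, (C,merge)→2120, (D,merge)→2280, (C,nl_idx)→2360, (C,hash)→3280, (D,nl_idx)→3400 …(+2); best=880 via (D,hash)
  {BD}: card=400; try (D,hash)→980, (D,nl_idx)→2150, (B,merge)→2570, (D,merge)→2780, (B,hash)→4080, (B,nl)→10040 …(+1); best=980 via (D,hash)
  {AD}: card=200; try (A,nl_idx)→480, (D,nl_idx)→550, (D,hash)→580, (A,merge)→670, (D,merge)→680, (A,hash)→680 …(+2); best=480 via (A,nl_idx)
  {BC}: card=6250; try (C,hash)→3700, (B,merge)→4250, (C,merge)→4300, (B,hash)→4400, (C,nl_idx)→8500, (B,nl)→50200 …(+1); best=3700 via (C,hash)
  {AC}: card=2000; try (A,hash)→1000, (C,merge)→2200, (A,merge)→2350, (C,nl_idx)→2450, (C,hash)→3300, (A,nl_idx)→3400 …(+2); best=1000 via (A,hash)
  {AB}: card=500; try (A,hash)→1100, (A,nl_idx)→2250, (B,merge)→2650, (A,merge)→2850, (B,hash)→4100, (B,nl)→12550 …(+1); best=1100 via (A,hash)
  {BCD}: card=2500; try (C,hash)→4580, (C,nl_idx)→6680, (C,merge)→6780, (B,hash)→6880, (D,hash)→10430, (B,merge)→27130 …(+5); best=4580 via (C,hash)
  {ACD}: card=2000; try (D,hash)→3480, (A,hash)→3480, (C,hash)→3880, (C,merge)→4080, (C,nl_idx)→4080, (A,nl_idx)→14880 …(+6); best=3480 via (D,hash)
  {ABD}: card=80; try (A,hash)→1980, (D,hash)→2080, (A,nl_idx)→3460, (D,nl_idx)→4180, (B,merge)→4530, (B,hash)→4680 …(+5); best=1980 via (A,hash)
  {ABC}: card=2500; try (C,hash)→4800, (B,hash)→7000, (C,nl_idx)→7600, (C,merge)→7900, (A,hash)→10550, (B,merge)→27250 …(+5); best=4800 via (C,hash)
  {ABCD}: card=100; try (C,nl_idx)→2720, (C,merge)→4420, (C,hash)→5260, (A,hash)→7680, (D,hash)→7780, (B,hash)→9480 …(+9); best=2720 via (C,nl_idx)

cost=2720; order=B,D,A,C; methods=hash,hash,nl_idx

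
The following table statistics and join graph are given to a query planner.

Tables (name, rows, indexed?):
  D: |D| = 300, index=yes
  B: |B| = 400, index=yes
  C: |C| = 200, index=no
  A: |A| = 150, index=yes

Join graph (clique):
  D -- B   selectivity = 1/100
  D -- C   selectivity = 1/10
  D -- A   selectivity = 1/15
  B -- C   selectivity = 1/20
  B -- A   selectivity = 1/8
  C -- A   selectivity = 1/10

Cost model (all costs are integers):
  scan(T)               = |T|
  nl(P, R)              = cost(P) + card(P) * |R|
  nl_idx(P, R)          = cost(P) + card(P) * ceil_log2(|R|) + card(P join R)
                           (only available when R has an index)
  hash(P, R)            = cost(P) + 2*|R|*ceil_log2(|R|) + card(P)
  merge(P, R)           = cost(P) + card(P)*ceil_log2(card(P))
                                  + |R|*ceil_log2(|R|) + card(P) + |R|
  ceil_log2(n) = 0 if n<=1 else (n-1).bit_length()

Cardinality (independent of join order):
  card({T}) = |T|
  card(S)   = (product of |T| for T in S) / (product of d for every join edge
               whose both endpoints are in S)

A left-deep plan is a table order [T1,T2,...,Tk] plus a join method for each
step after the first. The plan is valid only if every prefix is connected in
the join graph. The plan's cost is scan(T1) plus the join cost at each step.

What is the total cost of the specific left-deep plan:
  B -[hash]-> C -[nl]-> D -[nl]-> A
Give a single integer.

step 1: scan B: cost=400, card=400
step 2: join C via hash
    card(P join C) = 400*200/(20) = 4000
    cost = 400 + 2*200*8 + 400 = 4000
step 3: join D via nl
    card(P join D) = 4000*300/(100*10) = 1200
    cost = 4000 + 4000*300 = 1204000
step 4: join A via nl
    card(P join A) = 1200*150/(15*8*10) = 150
    cost = 1204000 + 1200*150 = 1384000

1384000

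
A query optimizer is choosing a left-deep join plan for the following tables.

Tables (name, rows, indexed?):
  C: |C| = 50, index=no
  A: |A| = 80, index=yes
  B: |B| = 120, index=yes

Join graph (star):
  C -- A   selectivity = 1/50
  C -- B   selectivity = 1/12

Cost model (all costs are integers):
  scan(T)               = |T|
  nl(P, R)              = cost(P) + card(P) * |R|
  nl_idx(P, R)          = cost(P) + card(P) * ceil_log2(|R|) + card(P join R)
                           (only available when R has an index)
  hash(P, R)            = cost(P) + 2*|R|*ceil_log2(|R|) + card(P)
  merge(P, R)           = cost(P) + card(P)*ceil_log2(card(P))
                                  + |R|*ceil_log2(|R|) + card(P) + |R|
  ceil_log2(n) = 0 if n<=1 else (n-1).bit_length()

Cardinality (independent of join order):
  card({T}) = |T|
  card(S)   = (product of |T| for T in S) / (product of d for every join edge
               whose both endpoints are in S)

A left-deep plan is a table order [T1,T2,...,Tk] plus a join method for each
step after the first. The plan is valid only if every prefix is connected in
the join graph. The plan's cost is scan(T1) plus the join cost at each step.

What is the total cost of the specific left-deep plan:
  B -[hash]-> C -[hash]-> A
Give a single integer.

step 1: scan B: cost=120, card=120
step 2: join C via hash
    card(P join C) = 120*50/(12) = 500
    cost = 120 + 2*50*6 + 120 = 840
step 3: join A via hash
    card(P join A) = 500*80/(50) = 800
    cost = 840 + 2*80*7 + 500 = 2460

2460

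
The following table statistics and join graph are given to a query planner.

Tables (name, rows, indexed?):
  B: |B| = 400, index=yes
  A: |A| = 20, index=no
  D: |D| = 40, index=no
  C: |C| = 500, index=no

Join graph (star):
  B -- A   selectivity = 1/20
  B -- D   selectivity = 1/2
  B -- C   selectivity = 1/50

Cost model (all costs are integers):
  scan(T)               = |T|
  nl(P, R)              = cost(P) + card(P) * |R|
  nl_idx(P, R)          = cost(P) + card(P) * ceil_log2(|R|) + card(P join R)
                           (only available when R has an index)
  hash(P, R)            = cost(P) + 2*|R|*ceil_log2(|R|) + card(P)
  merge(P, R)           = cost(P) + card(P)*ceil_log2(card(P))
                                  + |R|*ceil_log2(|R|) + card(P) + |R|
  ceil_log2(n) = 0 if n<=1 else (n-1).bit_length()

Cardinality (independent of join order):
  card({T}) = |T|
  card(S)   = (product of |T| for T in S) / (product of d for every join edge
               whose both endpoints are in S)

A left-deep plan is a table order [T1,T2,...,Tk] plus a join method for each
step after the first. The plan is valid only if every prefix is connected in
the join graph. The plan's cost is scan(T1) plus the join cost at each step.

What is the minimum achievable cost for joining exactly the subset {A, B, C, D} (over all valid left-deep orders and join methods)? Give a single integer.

Selinger DP over subsets of {A,B,C,D}:
  {B}: scan cost=400, card=400
  {A}: scan cost=20, card=20
  {D}: scan cost=40, card=40
  {C}: scan cost=500, card=500
  {AB}: card=400; try (B,nl_idx)→600, (A,hash)→1000, (B,merge)→4140, (A,merge)→4520, (B,hash)→7240, (B,nl)→8020 …(+1); best=600 via (B,nl_idx)
  {BD}: card=8000; try (D,hash)→1280, (B,merge)→4320, (D,merge)→4680, (B,hash)→7280, (B,nl_idx)→8400, (B,nl)→16040 …(+1); best=1280 via (D,hash)
  {BC}: card=4000; try (B,hash)→8200, (B,nl_idx)→9000, (C,merge)→9400, (B,merge)→9500, (C,hash)→9800, (C,nl)→200400 …(+1); best=8200 via (B,hash)
  {ABD}: card=8000; try (D,hash)→1480, (D,merge)→4880, (A,hash)→9480, (D,nl)→16600, (A,merge)→113400, (A,nl)→161280; best=1480 via (D,hash)
  {ABC}: card=4000; try (C,merge)→9600, (C,hash)→10000, (A,hash)→12400, (A,merge)→60320, (A,nl)→88200, (C,nl)→200600; best=9600 via (C,merge)
  {BCD}: card=80000; try (D,hash)→12680, (C,hash)→18280, (D,merge)→60480, (C,merge)→118280, (D,nl)→168200, (C,nl)→4001280; best=12680 via (D,hash)
  {ABCD}: card=80000; try (D,hash)→14080, (C,hash)→18480, (D,merge)→61880, (A,hash)→92880, (C,merge)→118480, (D,nl)→169600 …(+3); best=14080 via (D,hash)

14080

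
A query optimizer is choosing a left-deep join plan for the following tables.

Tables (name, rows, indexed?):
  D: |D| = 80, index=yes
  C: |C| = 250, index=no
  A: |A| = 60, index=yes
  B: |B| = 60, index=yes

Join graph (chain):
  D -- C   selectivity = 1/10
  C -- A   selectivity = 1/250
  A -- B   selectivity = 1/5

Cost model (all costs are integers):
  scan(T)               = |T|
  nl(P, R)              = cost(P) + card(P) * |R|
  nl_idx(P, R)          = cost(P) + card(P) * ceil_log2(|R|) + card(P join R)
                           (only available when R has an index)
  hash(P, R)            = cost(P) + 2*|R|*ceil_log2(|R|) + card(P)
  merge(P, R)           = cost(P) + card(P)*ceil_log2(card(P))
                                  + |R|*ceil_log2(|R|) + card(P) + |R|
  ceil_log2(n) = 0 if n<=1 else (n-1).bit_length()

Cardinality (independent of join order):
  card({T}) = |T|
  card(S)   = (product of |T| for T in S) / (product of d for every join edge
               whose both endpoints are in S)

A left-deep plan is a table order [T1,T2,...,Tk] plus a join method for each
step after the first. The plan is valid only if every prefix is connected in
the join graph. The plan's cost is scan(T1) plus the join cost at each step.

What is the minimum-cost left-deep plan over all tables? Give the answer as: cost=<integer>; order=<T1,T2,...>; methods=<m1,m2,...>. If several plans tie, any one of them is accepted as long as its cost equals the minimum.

Selinger DP (subsets sized 1..n):
  {D}: scan cost=80, card=80
  {C}: scan cost=250, card=250
  {A}: scan cost=60, card=60
  {B}: scan cost=60, card=60
  {CD}: card=2000; try (D,hash)→1620, (C,merge)→2970, (D,merge)→3140, (D,nl_idx)→4000, (C,hash)→4160, (C,nl)→20080 …(+1); best=1620 via (D,hash)
  {AC}: card=60; try (A,hash)→1220, (A,nl_idx)→1810, (C,merge)→2730, (A,merge)→2920, (C,hash)→4120, (C,nl)→15060 …(+1); best=1220 via (A,hash)
  {AB}: card=720; try (B,hash)→840, (A,hash)→840, (B,merge)→900, (A,merge)→900, (B,nl_idx)→1140, (A,nl_idx)→1140 …(+2); best=840 via (B,hash)
  {ACD}: card=480; try (D,nl_idx)→2120, (D,merge)→2280, (D,hash)→2400, (A,hash)→4340, (D,nl)→6020, (A,nl_idx)→14100 …(+2); best=2120 via (D,nl_idx)
  {ABC}: card=720; try (B,hash)→2000, (B,merge)→2060, (B,nl_idx)→2300, (B,nl)→4820, (C,hash)→5560, (C,merge)→11010 …(+1); best=2000 via (B,hash)
  {ABCD}: card=5760; try (B,hash)→3320, (D,hash)→3840, (B,merge)→7340, (D,merge)→10560, (B,nl_idx)→10760, (D,nl_idx)→12800 …(+2); best=3320 via (B,hash)

cost=3320; order=C,A,D,B; methods=hash,nl_idx,hash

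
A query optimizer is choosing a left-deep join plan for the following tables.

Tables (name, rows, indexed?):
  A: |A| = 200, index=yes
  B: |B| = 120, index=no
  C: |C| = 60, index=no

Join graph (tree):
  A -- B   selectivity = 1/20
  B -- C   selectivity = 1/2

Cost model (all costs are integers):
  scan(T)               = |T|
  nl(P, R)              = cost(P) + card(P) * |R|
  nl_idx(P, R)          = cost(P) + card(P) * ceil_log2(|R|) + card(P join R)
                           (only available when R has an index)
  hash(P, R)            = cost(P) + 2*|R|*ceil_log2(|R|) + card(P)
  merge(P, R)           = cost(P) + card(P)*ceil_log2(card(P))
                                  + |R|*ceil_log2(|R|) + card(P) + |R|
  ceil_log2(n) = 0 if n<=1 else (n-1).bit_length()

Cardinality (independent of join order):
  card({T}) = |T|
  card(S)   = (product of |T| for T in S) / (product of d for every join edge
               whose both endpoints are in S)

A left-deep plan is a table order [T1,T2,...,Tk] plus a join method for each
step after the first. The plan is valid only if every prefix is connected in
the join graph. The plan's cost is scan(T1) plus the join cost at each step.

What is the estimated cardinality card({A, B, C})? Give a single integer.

Tables in S: A(200), B(120), C(60)
Edges inside S: A-B(d=20), B-C(d=2)
numerator = 200 * 120 * 60 = 1440000
denominator = 20 * 2 = 40
card(S) = 1440000 / 40 = 36000

36000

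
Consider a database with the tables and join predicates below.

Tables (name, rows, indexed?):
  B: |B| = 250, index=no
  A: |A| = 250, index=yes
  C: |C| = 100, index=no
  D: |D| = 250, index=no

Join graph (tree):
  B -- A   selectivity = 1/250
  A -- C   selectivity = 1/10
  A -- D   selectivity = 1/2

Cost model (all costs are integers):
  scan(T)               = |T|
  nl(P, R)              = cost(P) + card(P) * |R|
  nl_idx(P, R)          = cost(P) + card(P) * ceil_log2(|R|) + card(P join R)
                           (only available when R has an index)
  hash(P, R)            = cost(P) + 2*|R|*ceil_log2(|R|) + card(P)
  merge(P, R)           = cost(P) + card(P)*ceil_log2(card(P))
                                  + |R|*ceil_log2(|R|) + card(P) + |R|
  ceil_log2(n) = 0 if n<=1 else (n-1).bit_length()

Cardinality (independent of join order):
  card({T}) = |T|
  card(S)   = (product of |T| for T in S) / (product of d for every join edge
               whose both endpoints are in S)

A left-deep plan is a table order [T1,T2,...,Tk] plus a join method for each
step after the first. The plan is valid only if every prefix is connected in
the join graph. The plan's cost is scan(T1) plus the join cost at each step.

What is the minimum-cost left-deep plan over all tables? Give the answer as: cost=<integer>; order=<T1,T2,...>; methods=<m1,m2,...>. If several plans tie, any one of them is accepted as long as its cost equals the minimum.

Selinger DP (subsets sized 1..n):
  {B}: scan cost=250, card=250
  {A}: scan cost=250, card=250
  {C}: scan cost=100, card=100
  {D}: scan cost=250, card=250
  {AB}: card=250; try (A,nl_idx)→2500, (B,hash)→4500, (A,hash)→4500, (B,merge)→4750, (A,merge)→4750, (B,nl)→62750 …(+1); best=2500 via (A,nl_idx)
  {AC}: card=2500; try (C,hash)→1900, (A,merge)→3150, (C,merge)→3300, (A,nl_idx)→3400, (A,hash)→4200, (A,nl)→25100 …(+1); best=1900 via (C,hash)
  {AD}: card=31250; try (D,hash)→4500, (A,hash)→4500, (D,merge)→4750, (A,merge)→4750, (A,nl_idx)→33500, (D,nl)→62750 …(+1); best=4500 via (D,hash)
  {ABC}: card=2500; try (C,hash)→4150, (C,merge)→5550, (B,hash)→8400, (C,nl)→27500, (B,merge)→36650, (B,nl)→626900; best=4150 via (C,hash)
  {ABD}: card=31250; try (D,hash)→6750, (D,merge)→7000, (B,hash)→39750, (D,nl)→65000, (B,merge)→506750, (B,nl)→7817000; best=6750 via (D,hash)
  {ACD}: card=312500; try (D,hash)→8400, (D,merge)→36650, (C,hash)→37150, (C,merge)→505300, (D,nl)→626900, (C,nl)→3129500; best=8400 via (D,hash)
  {ABCD}: card=312500; try (D,hash)→10650, (D,merge)→38900, (C,hash)→39400, (B,hash)→324900, (C,merge)→507550, (D,nl)→629150 …(+3); best=10650 via (D,hash)

cost=10650; order=B,A,C,D; methods=nl_idx,hash,hash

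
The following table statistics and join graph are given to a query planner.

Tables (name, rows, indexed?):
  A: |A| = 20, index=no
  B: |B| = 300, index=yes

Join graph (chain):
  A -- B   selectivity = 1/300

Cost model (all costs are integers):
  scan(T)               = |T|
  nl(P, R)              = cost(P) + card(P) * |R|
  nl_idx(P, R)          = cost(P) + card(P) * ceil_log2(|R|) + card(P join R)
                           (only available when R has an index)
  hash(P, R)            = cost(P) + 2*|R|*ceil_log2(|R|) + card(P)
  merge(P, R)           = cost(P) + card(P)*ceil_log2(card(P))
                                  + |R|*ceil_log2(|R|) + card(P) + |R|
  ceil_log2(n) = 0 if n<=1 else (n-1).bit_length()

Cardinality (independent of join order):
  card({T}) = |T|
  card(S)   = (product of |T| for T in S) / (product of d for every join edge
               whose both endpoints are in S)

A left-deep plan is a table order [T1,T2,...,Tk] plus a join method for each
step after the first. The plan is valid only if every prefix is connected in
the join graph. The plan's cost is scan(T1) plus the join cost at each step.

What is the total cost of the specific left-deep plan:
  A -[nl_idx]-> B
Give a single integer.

step 1: scan A: cost=20, card=20
step 2: join B via nl_idx
    card(P join B) = 20*300/(300) = 20
    cost = 20 + 20*9 + 20 = 220

220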